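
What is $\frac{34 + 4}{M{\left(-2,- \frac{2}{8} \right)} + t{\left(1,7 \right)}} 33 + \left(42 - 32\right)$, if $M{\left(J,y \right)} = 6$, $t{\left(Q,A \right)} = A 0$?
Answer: $219$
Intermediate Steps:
$t{\left(Q,A \right)} = 0$
$\frac{34 + 4}{M{\left(-2,- \frac{2}{8} \right)} + t{\left(1,7 \right)}} 33 + \left(42 - 32\right) = \frac{34 + 4}{6 + 0} \cdot 33 + \left(42 - 32\right) = \frac{38}{6} \cdot 33 + \left(42 - 32\right) = 38 \cdot \frac{1}{6} \cdot 33 + 10 = \frac{19}{3} \cdot 33 + 10 = 209 + 10 = 219$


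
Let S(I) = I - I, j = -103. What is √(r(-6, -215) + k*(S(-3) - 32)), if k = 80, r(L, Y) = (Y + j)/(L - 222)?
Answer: 3*I*√410514/38 ≈ 50.583*I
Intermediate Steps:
r(L, Y) = (-103 + Y)/(-222 + L) (r(L, Y) = (Y - 103)/(L - 222) = (-103 + Y)/(-222 + L))
S(I) = 0
√(r(-6, -215) + k*(S(-3) - 32)) = √((-103 - 215)/(-222 - 6) + 80*(0 - 32)) = √(-318/(-228) + 80*(-32)) = √(-1/228*(-318) - 2560) = √(53/38 - 2560) = √(-97227/38) = 3*I*√410514/38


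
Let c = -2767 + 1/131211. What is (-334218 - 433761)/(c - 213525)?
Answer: 100767292569/28379889611 ≈ 3.5507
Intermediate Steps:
c = -363060836/131211 (c = -2767 + 1/131211 = -363060836/131211 ≈ -2767.0)
(-334218 - 433761)/(c - 213525) = (-334218 - 433761)/(-363060836/131211 - 213525) = -767979/(-28379889611/131211) = -767979*(-131211/28379889611) = 100767292569/28379889611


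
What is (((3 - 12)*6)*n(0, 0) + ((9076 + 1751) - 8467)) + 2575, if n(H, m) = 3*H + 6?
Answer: 4611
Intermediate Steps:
n(H, m) = 6 + 3*H
(((3 - 12)*6)*n(0, 0) + ((9076 + 1751) - 8467)) + 2575 = (((3 - 12)*6)*(6 + 3*0) + ((9076 + 1751) - 8467)) + 2575 = ((-9*6)*(6 + 0) + (10827 - 8467)) + 2575 = (-54*6 + 2360) + 2575 = (-324 + 2360) + 2575 = 2036 + 2575 = 4611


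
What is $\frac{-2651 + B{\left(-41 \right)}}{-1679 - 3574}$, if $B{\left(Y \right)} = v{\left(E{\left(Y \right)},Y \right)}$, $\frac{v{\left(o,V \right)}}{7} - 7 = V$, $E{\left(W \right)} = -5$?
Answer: $\frac{963}{1751} \approx 0.54997$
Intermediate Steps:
$v{\left(o,V \right)} = 49 + 7 V$
$B{\left(Y \right)} = 49 + 7 Y$
$\frac{-2651 + B{\left(-41 \right)}}{-1679 - 3574} = \frac{-2651 + \left(49 + 7 \left(-41\right)\right)}{-1679 - 3574} = \frac{-2651 + \left(49 - 287\right)}{-5253} = \left(-2651 - 238\right) \left(- \frac{1}{5253}\right) = \left(-2889\right) \left(- \frac{1}{5253}\right) = \frac{963}{1751}$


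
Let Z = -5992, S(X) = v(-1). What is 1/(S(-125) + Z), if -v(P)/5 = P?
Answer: -1/5987 ≈ -0.00016703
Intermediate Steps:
v(P) = -5*P
S(X) = 5 (S(X) = -5*(-1) = 5)
1/(S(-125) + Z) = 1/(5 - 5992) = 1/(-5987) = -1/5987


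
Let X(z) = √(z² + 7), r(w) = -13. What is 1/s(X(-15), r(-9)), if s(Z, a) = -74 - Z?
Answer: -37/2622 + √58/2622 ≈ -0.011207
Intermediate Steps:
X(z) = √(7 + z²)
1/s(X(-15), r(-9)) = 1/(-74 - √(7 + (-15)²)) = 1/(-74 - √(7 + 225)) = 1/(-74 - √232) = 1/(-74 - 2*√58)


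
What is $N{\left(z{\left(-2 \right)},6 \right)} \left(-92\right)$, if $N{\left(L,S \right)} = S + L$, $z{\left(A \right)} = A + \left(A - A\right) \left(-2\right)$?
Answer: $-368$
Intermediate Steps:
$z{\left(A \right)} = A$ ($z{\left(A \right)} = A + 0 \left(-2\right) = A + 0 = A$)
$N{\left(L,S \right)} = L + S$
$N{\left(z{\left(-2 \right)},6 \right)} \left(-92\right) = \left(-2 + 6\right) \left(-92\right) = 4 \left(-92\right) = -368$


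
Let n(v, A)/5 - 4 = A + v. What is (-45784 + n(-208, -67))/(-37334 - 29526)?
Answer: 47139/66860 ≈ 0.70504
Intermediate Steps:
n(v, A) = 20 + 5*A + 5*v (n(v, A) = 20 + 5*(A + v) = 20 + (5*A + 5*v) = 20 + 5*A + 5*v)
(-45784 + n(-208, -67))/(-37334 - 29526) = (-45784 + (20 + 5*(-67) + 5*(-208)))/(-37334 - 29526) = (-45784 + (20 - 335 - 1040))/(-66860) = (-45784 - 1355)*(-1/66860) = -47139*(-1/66860) = 47139/66860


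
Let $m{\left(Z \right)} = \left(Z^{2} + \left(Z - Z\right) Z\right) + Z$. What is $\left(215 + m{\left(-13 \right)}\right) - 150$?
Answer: $221$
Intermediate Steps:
$m{\left(Z \right)} = Z + Z^{2}$ ($m{\left(Z \right)} = \left(Z^{2} + 0 Z\right) + Z = \left(Z^{2} + 0\right) + Z = Z^{2} + Z = Z + Z^{2}$)
$\left(215 + m{\left(-13 \right)}\right) - 150 = \left(215 - 13 \left(1 - 13\right)\right) - 150 = \left(215 - -156\right) - 150 = \left(215 + 156\right) - 150 = 371 - 150 = 221$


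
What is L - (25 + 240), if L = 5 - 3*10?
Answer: -290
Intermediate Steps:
L = -25 (L = 5 - 30 = -25)
L - (25 + 240) = -25 - (25 + 240) = -25 - 1*265 = -25 - 265 = -290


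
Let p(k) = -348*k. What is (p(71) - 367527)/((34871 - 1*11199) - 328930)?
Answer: 392235/305258 ≈ 1.2849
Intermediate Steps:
(p(71) - 367527)/((34871 - 1*11199) - 328930) = (-348*71 - 367527)/((34871 - 1*11199) - 328930) = (-24708 - 367527)/((34871 - 11199) - 328930) = -392235/(23672 - 328930) = -392235/(-305258) = -392235*(-1/305258) = 392235/305258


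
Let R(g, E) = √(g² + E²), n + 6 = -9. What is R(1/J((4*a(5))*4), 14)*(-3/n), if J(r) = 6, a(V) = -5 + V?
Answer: √7057/30 ≈ 2.8002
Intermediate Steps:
n = -15 (n = -6 - 9 = -15)
R(g, E) = √(E² + g²)
R(1/J((4*a(5))*4), 14)*(-3/n) = √(14² + (1/6)²)*(-3/(-15)) = √(196 + (⅙)²)*(-3*(-1/15)) = √(196 + 1/36)*(⅕) = √(7057/36)*(⅕) = (√7057/6)*(⅕) = √7057/30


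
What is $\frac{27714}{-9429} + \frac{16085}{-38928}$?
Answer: $- \frac{410172019}{122350704} \approx -3.3524$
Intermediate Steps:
$\frac{27714}{-9429} + \frac{16085}{-38928} = 27714 \left(- \frac{1}{9429}\right) + 16085 \left(- \frac{1}{38928}\right) = - \frac{9238}{3143} - \frac{16085}{38928} = - \frac{410172019}{122350704}$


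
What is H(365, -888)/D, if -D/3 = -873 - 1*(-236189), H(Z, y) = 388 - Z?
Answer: -23/705948 ≈ -3.2580e-5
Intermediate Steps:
D = -705948 (D = -3*(-873 - 1*(-236189)) = -3*(-873 + 236189) = -3*235316 = -705948)
H(365, -888)/D = (388 - 1*365)/(-705948) = (388 - 365)*(-1/705948) = 23*(-1/705948) = -23/705948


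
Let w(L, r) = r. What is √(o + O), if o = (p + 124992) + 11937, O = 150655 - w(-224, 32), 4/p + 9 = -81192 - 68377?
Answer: √1608391781153014/74789 ≈ 536.24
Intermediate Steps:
p = -2/74789 (p = 4/(-9 + (-81192 - 68377)) = 4/(-9 - 149569) = 4/(-149578) = 4*(-1/149578) = -2/74789 ≈ -2.6742e-5)
O = 150623 (O = 150655 - 1*32 = 150655 - 32 = 150623)
o = 10240782979/74789 (o = (-2/74789 + 124992) + 11937 = 9348026686/74789 + 11937 = 10240782979/74789 ≈ 1.3693e+5)
√(o + O) = √(10240782979/74789 + 150623) = √(21505726526/74789) = √1608391781153014/74789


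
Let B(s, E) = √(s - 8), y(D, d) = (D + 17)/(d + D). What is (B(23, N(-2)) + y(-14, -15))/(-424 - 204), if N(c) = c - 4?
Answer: 3/18212 - √15/628 ≈ -0.0060024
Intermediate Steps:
y(D, d) = (17 + D)/(D + d)
N(c) = -4 + c
B(s, E) = √(-8 + s)
(B(23, N(-2)) + y(-14, -15))/(-424 - 204) = (√(-8 + 23) + (17 - 14)/(-14 - 15))/(-424 - 204) = (√15 + 3/(-29))/(-628) = (√15 - 1/29*3)*(-1/628) = (√15 - 3/29)*(-1/628) = (-3/29 + √15)*(-1/628) = 3/18212 - √15/628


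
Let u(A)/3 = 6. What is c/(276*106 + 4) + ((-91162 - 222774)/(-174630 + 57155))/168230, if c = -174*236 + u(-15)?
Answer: -40558774658407/28913004562750 ≈ -1.4028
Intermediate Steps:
u(A) = 18 (u(A) = 3*6 = 18)
c = -41046 (c = -174*236 + 18 = -41064 + 18 = -41046)
c/(276*106 + 4) + ((-91162 - 222774)/(-174630 + 57155))/168230 = -41046/(276*106 + 4) + ((-91162 - 222774)/(-174630 + 57155))/168230 = -41046/(29256 + 4) - 313936/(-117475)*(1/168230) = -41046/29260 - 313936*(-1/117475)*(1/168230) = -41046*1/29260 + (313936/117475)*(1/168230) = -20523/14630 + 156968/9881409625 = -40558774658407/28913004562750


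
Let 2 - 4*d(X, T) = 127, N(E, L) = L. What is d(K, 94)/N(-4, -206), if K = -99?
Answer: 125/824 ≈ 0.15170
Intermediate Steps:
d(X, T) = -125/4 (d(X, T) = 1/2 - 1/4*127 = 1/2 - 127/4 = -125/4)
d(K, 94)/N(-4, -206) = -125/4/(-206) = -125/4*(-1/206) = 125/824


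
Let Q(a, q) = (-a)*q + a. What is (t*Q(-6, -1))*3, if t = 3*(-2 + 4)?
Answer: -216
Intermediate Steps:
t = 6 (t = 3*2 = 6)
Q(a, q) = a - a*q (Q(a, q) = -a*q + a = a - a*q)
(t*Q(-6, -1))*3 = (6*(-6*(1 - 1*(-1))))*3 = (6*(-6*(1 + 1)))*3 = (6*(-6*2))*3 = (6*(-12))*3 = -72*3 = -216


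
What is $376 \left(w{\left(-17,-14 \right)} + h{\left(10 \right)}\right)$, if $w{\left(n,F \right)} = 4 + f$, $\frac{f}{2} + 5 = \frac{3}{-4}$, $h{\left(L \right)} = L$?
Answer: $940$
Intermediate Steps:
$f = - \frac{23}{2}$ ($f = -10 + 2 \frac{3}{-4} = -10 + 2 \cdot 3 \left(- \frac{1}{4}\right) = -10 + 2 \left(- \frac{3}{4}\right) = -10 - \frac{3}{2} = - \frac{23}{2} \approx -11.5$)
$w{\left(n,F \right)} = - \frac{15}{2}$ ($w{\left(n,F \right)} = 4 - \frac{23}{2} = - \frac{15}{2}$)
$376 \left(w{\left(-17,-14 \right)} + h{\left(10 \right)}\right) = 376 \left(- \frac{15}{2} + 10\right) = 376 \cdot \frac{5}{2} = 940$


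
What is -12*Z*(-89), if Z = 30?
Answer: 32040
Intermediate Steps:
-12*Z*(-89) = -12*30*(-89) = -360*(-89) = 32040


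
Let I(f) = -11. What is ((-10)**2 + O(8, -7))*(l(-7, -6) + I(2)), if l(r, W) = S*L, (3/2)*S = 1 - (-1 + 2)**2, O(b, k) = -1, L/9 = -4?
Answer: -1089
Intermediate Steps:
L = -36 (L = 9*(-4) = -36)
S = 0 (S = 2*(1 - (-1 + 2)**2)/3 = 2*(1 - 1*1**2)/3 = 2*(1 - 1*1)/3 = 2*(1 - 1)/3 = (2/3)*0 = 0)
l(r, W) = 0 (l(r, W) = 0*(-36) = 0)
((-10)**2 + O(8, -7))*(l(-7, -6) + I(2)) = ((-10)**2 - 1)*(0 - 11) = (100 - 1)*(-11) = 99*(-11) = -1089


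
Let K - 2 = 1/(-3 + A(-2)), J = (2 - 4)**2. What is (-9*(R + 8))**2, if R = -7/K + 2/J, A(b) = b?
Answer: 6889/4 ≈ 1722.3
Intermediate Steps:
J = 4 (J = (-2)**2 = 4)
K = 9/5 (K = 2 + 1/(-3 - 2) = 2 + 1/(-5) = 2 - 1/5 = 9/5 ≈ 1.8000)
R = -61/18 (R = -7/9/5 + 2/4 = -7*5/9 + 2*(1/4) = -35/9 + 1/2 = -61/18 ≈ -3.3889)
(-9*(R + 8))**2 = (-9*(-61/18 + 8))**2 = (-9*83/18)**2 = (-83/2)**2 = 6889/4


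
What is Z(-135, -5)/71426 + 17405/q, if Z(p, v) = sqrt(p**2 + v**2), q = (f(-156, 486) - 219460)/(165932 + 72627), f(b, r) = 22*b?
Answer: -4152119395/222892 + 5*sqrt(730)/71426 ≈ -18628.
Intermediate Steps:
q = -222892/238559 (q = (22*(-156) - 219460)/(165932 + 72627) = (-3432 - 219460)/238559 = -222892*1/238559 = -222892/238559 ≈ -0.93433)
Z(-135, -5)/71426 + 17405/q = sqrt((-135)**2 + (-5)**2)/71426 + 17405/(-222892/238559) = sqrt(18225 + 25)*(1/71426) + 17405*(-238559/222892) = sqrt(18250)*(1/71426) - 4152119395/222892 = (5*sqrt(730))*(1/71426) - 4152119395/222892 = 5*sqrt(730)/71426 - 4152119395/222892 = -4152119395/222892 + 5*sqrt(730)/71426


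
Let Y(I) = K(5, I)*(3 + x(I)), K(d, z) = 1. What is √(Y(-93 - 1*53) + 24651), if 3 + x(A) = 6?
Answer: √24657 ≈ 157.03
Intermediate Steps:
x(A) = 3 (x(A) = -3 + 6 = 3)
Y(I) = 6 (Y(I) = 1*(3 + 3) = 1*6 = 6)
√(Y(-93 - 1*53) + 24651) = √(6 + 24651) = √24657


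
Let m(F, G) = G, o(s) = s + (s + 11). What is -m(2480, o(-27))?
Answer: 43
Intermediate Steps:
o(s) = 11 + 2*s (o(s) = s + (11 + s) = 11 + 2*s)
-m(2480, o(-27)) = -(11 + 2*(-27)) = -(11 - 54) = -1*(-43) = 43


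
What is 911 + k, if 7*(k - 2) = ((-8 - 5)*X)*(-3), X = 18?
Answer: 7093/7 ≈ 1013.3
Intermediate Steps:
k = 716/7 (k = 2 + (((-8 - 5)*18)*(-3))/7 = 2 + (-13*18*(-3))/7 = 2 + (-234*(-3))/7 = 2 + (⅐)*702 = 2 + 702/7 = 716/7 ≈ 102.29)
911 + k = 911 + 716/7 = 7093/7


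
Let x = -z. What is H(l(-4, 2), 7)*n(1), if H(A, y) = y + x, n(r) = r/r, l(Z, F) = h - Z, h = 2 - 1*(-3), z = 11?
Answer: -4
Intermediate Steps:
h = 5 (h = 2 + 3 = 5)
l(Z, F) = 5 - Z
n(r) = 1
x = -11 (x = -1*11 = -11)
H(A, y) = -11 + y (H(A, y) = y - 11 = -11 + y)
H(l(-4, 2), 7)*n(1) = (-11 + 7)*1 = -4*1 = -4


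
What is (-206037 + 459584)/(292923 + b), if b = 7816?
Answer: 253547/300739 ≈ 0.84308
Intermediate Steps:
(-206037 + 459584)/(292923 + b) = (-206037 + 459584)/(292923 + 7816) = 253547/300739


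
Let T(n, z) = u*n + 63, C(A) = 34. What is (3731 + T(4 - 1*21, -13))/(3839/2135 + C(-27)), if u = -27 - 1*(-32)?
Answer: 7918715/76429 ≈ 103.61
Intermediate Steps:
u = 5 (u = -27 + 32 = 5)
T(n, z) = 63 + 5*n (T(n, z) = 5*n + 63 = 63 + 5*n)
(3731 + T(4 - 1*21, -13))/(3839/2135 + C(-27)) = (3731 + (63 + 5*(4 - 1*21)))/(3839/2135 + 34) = (3731 + (63 + 5*(4 - 21)))/(3839*(1/2135) + 34) = (3731 + (63 + 5*(-17)))/(3839/2135 + 34) = (3731 + (63 - 85))/(76429/2135) = (3731 - 22)*(2135/76429) = 3709*(2135/76429) = 7918715/76429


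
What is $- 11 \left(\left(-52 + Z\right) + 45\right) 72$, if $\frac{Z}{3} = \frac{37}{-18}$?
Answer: $10428$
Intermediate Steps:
$Z = - \frac{37}{6}$ ($Z = 3 \frac{37}{-18} = 3 \cdot 37 \left(- \frac{1}{18}\right) = 3 \left(- \frac{37}{18}\right) = - \frac{37}{6} \approx -6.1667$)
$- 11 \left(\left(-52 + Z\right) + 45\right) 72 = - 11 \left(\left(-52 - \frac{37}{6}\right) + 45\right) 72 = - 11 \left(- \frac{349}{6} + 45\right) 72 = \left(-11\right) \left(- \frac{79}{6}\right) 72 = \frac{869}{6} \cdot 72 = 10428$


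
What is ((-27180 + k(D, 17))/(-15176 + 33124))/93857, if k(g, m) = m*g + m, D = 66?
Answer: -26041/1684545436 ≈ -1.5459e-5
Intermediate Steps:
k(g, m) = m + g*m (k(g, m) = g*m + m = m + g*m)
((-27180 + k(D, 17))/(-15176 + 33124))/93857 = ((-27180 + 17*(1 + 66))/(-15176 + 33124))/93857 = ((-27180 + 17*67)/17948)*(1/93857) = ((-27180 + 1139)*(1/17948))*(1/93857) = -26041*1/17948*(1/93857) = -26041/17948*1/93857 = -26041/1684545436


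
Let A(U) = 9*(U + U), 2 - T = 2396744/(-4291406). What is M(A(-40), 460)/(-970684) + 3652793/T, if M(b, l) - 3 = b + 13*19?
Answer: 135857780274846166/95157851217 ≈ 1.4277e+6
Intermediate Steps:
T = 784254/306529 (T = 2 - 2396744/(-4291406) = 2 - 2396744*(-1)/4291406 = 2 - 1*(-171196/306529) = 2 + 171196/306529 = 784254/306529 ≈ 2.5585)
A(U) = 18*U (A(U) = 9*(2*U) = 18*U)
M(b, l) = 250 + b (M(b, l) = 3 + (b + 13*19) = 3 + (b + 247) = 3 + (247 + b) = 250 + b)
M(A(-40), 460)/(-970684) + 3652793/T = (250 + 18*(-40))/(-970684) + 3652793/(784254/306529) = (250 - 720)*(-1/970684) + 3652793*(306529/784254) = -470*(-1/970684) + 1119686985497/784254 = 235/485342 + 1119686985497/784254 = 135857780274846166/95157851217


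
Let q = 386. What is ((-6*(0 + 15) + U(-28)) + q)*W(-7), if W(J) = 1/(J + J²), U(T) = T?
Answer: 134/21 ≈ 6.3810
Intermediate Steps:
((-6*(0 + 15) + U(-28)) + q)*W(-7) = ((-6*(0 + 15) - 28) + 386)*(1/((-7)*(1 - 7))) = ((-6*15 - 28) + 386)*(-⅐/(-6)) = ((-90 - 28) + 386)*(-⅐*(-⅙)) = (-118 + 386)*(1/42) = 268*(1/42) = 134/21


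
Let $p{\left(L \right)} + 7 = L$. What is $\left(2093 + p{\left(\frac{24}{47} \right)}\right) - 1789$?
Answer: $\frac{13983}{47} \approx 297.51$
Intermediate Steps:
$p{\left(L \right)} = -7 + L$
$\left(2093 + p{\left(\frac{24}{47} \right)}\right) - 1789 = \left(2093 - \left(7 - \frac{24}{47}\right)\right) - 1789 = \left(2093 + \left(-7 + 24 \cdot \frac{1}{47}\right)\right) - 1789 = \left(2093 + \left(-7 + \frac{24}{47}\right)\right) - 1789 = \left(2093 - \frac{305}{47}\right) - 1789 = \frac{98066}{47} - 1789 = \frac{13983}{47}$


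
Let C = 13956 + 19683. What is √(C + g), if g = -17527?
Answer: 4*√1007 ≈ 126.93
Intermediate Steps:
C = 33639
√(C + g) = √(33639 - 17527) = √16112 = 4*√1007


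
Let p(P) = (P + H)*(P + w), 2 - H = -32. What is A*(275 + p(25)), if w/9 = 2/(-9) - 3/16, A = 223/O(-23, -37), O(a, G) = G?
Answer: -5467737/592 ≈ -9236.0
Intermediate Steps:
H = 34 (H = 2 - 1*(-32) = 2 + 32 = 34)
A = -223/37 (A = 223/(-37) = 223*(-1/37) = -223/37 ≈ -6.0270)
w = -59/16 (w = 9*(2/(-9) - 3/16) = 9*(2*(-⅑) - 3*1/16) = 9*(-2/9 - 3/16) = 9*(-59/144) = -59/16 ≈ -3.6875)
p(P) = (34 + P)*(-59/16 + P) (p(P) = (P + 34)*(P - 59/16) = (34 + P)*(-59/16 + P))
A*(275 + p(25)) = -223*(275 + (-1003/8 + 25² + (485/16)*25))/37 = -223*(275 + (-1003/8 + 625 + 12125/16))/37 = -223*(275 + 20119/16)/37 = -223/37*24519/16 = -5467737/592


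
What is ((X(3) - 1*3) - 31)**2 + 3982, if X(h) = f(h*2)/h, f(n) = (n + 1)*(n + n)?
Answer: 4018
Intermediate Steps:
f(n) = 2*n*(1 + n) (f(n) = (1 + n)*(2*n) = 2*n*(1 + n))
X(h) = 4 + 8*h (X(h) = (2*(h*2)*(1 + h*2))/h = (2*(2*h)*(1 + 2*h))/h = (4*h*(1 + 2*h))/h = 4 + 8*h)
((X(3) - 1*3) - 31)**2 + 3982 = (((4 + 8*3) - 1*3) - 31)**2 + 3982 = (((4 + 24) - 3) - 31)**2 + 3982 = ((28 - 3) - 31)**2 + 3982 = (25 - 31)**2 + 3982 = (-6)**2 + 3982 = 36 + 3982 = 4018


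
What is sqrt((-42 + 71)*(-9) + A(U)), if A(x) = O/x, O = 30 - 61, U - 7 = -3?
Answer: 5*I*sqrt(43)/2 ≈ 16.394*I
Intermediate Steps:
U = 4 (U = 7 - 3 = 4)
O = -31
A(x) = -31/x
sqrt((-42 + 71)*(-9) + A(U)) = sqrt((-42 + 71)*(-9) - 31/4) = sqrt(29*(-9) - 31*1/4) = sqrt(-261 - 31/4) = sqrt(-1075/4) = 5*I*sqrt(43)/2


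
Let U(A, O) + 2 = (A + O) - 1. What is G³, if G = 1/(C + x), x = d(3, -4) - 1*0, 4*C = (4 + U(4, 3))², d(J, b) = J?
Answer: 1/6859 ≈ 0.00014579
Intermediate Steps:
U(A, O) = -3 + A + O (U(A, O) = -2 + ((A + O) - 1) = -2 + (-1 + A + O) = -3 + A + O)
C = 16 (C = (4 + (-3 + 4 + 3))²/4 = (4 + 4)²/4 = (¼)*8² = (¼)*64 = 16)
x = 3 (x = 3 - 1*0 = 3 + 0 = 3)
G = 1/19 (G = 1/(16 + 3) = 1/19 ≈ 0.052632)
G³ = (1/19)³ = 1/6859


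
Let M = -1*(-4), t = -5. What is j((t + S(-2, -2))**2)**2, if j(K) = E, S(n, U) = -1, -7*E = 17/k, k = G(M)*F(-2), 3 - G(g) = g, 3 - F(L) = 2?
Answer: 289/49 ≈ 5.8980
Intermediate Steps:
F(L) = 1 (F(L) = 3 - 1*2 = 3 - 2 = 1)
M = 4
G(g) = 3 - g
k = -1 (k = (3 - 1*4)*1 = (3 - 4)*1 = -1*1 = -1)
E = 17/7 (E = -17/(7*(-1)) = -17*(-1)/7 = -1/7*(-17) = 17/7 ≈ 2.4286)
j(K) = 17/7
j((t + S(-2, -2))**2)**2 = (17/7)**2 = 289/49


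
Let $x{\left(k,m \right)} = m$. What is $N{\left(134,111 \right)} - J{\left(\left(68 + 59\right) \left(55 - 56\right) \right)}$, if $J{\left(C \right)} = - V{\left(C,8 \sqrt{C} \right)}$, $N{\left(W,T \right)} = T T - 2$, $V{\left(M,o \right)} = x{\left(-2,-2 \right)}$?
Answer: $12317$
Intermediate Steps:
$V{\left(M,o \right)} = -2$
$N{\left(W,T \right)} = -2 + T^{2}$ ($N{\left(W,T \right)} = T^{2} - 2 = -2 + T^{2}$)
$J{\left(C \right)} = 2$ ($J{\left(C \right)} = \left(-1\right) \left(-2\right) = 2$)
$N{\left(134,111 \right)} - J{\left(\left(68 + 59\right) \left(55 - 56\right) \right)} = \left(-2 + 111^{2}\right) - 2 = \left(-2 + 12321\right) - 2 = 12319 - 2 = 12317$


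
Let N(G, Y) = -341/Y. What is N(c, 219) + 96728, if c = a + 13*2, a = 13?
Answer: 21183091/219 ≈ 96727.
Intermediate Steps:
c = 39 (c = 13 + 13*2 = 13 + 26 = 39)
N(c, 219) + 96728 = -341/219 + 96728 = 21183091/219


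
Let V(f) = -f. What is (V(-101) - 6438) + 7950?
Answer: 1613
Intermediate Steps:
(V(-101) - 6438) + 7950 = (-1*(-101) - 6438) + 7950 = (101 - 6438) + 7950 = -6337 + 7950 = 1613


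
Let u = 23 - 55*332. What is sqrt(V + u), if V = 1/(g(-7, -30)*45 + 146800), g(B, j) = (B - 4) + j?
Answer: I*sqrt(383194968934970)/144955 ≈ 135.04*I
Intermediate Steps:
g(B, j) = -4 + B + j (g(B, j) = (-4 + B) + j = -4 + B + j)
u = -18237 (u = 23 - 18260 = -18237)
V = 1/144955 (V = 1/((-4 - 7 - 30)*45 + 146800) = 1/(-41*45 + 146800) = 1/(-1845 + 146800) = 1/144955 ≈ 6.8987e-6)
sqrt(V + u) = sqrt(1/144955 - 18237) = sqrt(-2643544334/144955) = I*sqrt(383194968934970)/144955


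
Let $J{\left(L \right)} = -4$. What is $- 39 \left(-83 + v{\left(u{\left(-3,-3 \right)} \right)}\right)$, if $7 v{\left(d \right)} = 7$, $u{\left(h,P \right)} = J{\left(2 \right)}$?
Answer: $3198$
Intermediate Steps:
$u{\left(h,P \right)} = -4$
$v{\left(d \right)} = 1$ ($v{\left(d \right)} = \frac{1}{7} \cdot 7 = 1$)
$- 39 \left(-83 + v{\left(u{\left(-3,-3 \right)} \right)}\right) = - 39 \left(-83 + 1\right) = \left(-39\right) \left(-82\right) = 3198$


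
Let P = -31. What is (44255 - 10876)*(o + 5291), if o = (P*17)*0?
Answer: 176608289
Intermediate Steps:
o = 0 (o = -31*17*0 = -527*0 = 0)
(44255 - 10876)*(o + 5291) = (44255 - 10876)*(0 + 5291) = 33379*5291 = 176608289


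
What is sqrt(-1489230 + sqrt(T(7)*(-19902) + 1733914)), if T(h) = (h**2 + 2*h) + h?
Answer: sqrt(-1489230 + sqrt(340774)) ≈ 1220.1*I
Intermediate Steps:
T(h) = h**2 + 3*h
sqrt(-1489230 + sqrt(T(7)*(-19902) + 1733914)) = sqrt(-1489230 + sqrt((7*(3 + 7))*(-19902) + 1733914)) = sqrt(-1489230 + sqrt((7*10)*(-19902) + 1733914)) = sqrt(-1489230 + sqrt(70*(-19902) + 1733914)) = sqrt(-1489230 + sqrt(-1393140 + 1733914)) = sqrt(-1489230 + sqrt(340774))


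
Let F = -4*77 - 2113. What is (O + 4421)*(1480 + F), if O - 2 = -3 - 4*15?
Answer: -4102760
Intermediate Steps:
O = -61 (O = 2 + (-3 - 4*15) = 2 + (-3 - 60) = 2 - 63 = -61)
F = -2421 (F = -308 - 2113 = -2421)
(O + 4421)*(1480 + F) = (-61 + 4421)*(1480 - 2421) = 4360*(-941) = -4102760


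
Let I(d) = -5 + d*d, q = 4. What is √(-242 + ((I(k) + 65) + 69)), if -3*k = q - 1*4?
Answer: I*√113 ≈ 10.63*I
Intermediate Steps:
k = 0 (k = -(4 - 1*4)/3 = -(4 - 4)/3 = -⅓*0 = 0)
I(d) = -5 + d²
√(-242 + ((I(k) + 65) + 69)) = √(-242 + (((-5 + 0²) + 65) + 69)) = √(-242 + (((-5 + 0) + 65) + 69)) = √(-242 + ((-5 + 65) + 69)) = √(-242 + (60 + 69)) = √(-242 + 129) = √(-113) = I*√113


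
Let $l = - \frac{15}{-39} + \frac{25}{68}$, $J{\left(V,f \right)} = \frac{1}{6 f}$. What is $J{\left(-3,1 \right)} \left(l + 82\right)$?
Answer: $\frac{73153}{5304} \approx 13.792$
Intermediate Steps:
$J{\left(V,f \right)} = \frac{1}{6 f}$
$l = \frac{665}{884}$ ($l = \left(-15\right) \left(- \frac{1}{39}\right) + 25 \cdot \frac{1}{68} = \frac{5}{13} + \frac{25}{68} = \frac{665}{884} \approx 0.75226$)
$J{\left(-3,1 \right)} \left(l + 82\right) = \frac{1}{6 \cdot 1} \left(\frac{665}{884} + 82\right) = \frac{1}{6} \cdot 1 \cdot \frac{73153}{884} = \frac{1}{6} \cdot \frac{73153}{884} = \frac{73153}{5304}$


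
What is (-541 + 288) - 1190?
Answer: -1443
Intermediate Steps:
(-541 + 288) - 1190 = -253 - 1190 = -1443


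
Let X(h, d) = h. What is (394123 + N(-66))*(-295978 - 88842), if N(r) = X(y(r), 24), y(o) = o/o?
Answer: -151666797680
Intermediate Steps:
y(o) = 1
N(r) = 1
(394123 + N(-66))*(-295978 - 88842) = (394123 + 1)*(-295978 - 88842) = 394124*(-384820) = -151666797680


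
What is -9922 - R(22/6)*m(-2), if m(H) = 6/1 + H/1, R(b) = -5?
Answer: -9902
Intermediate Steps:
m(H) = 6 + H (m(H) = 6*1 + H*1 = 6 + H)
-9922 - R(22/6)*m(-2) = -9922 - (-5)*(6 - 2) = -9922 - (-5)*4 = -9922 - 1*(-20) = -9922 + 20 = -9902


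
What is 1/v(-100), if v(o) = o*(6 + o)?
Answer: 1/9400 ≈ 0.00010638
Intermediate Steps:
1/v(-100) = 1/(-100*(6 - 100)) = 1/(-100*(-94)) = 1/9400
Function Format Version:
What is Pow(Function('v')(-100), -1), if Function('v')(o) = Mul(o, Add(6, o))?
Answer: Rational(1, 9400) ≈ 0.00010638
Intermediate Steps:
Pow(Function('v')(-100), -1) = Pow(Mul(-100, Add(6, -100)), -1) = Pow(Mul(-100, -94), -1) = Pow(9400, -1) = Rational(1, 9400)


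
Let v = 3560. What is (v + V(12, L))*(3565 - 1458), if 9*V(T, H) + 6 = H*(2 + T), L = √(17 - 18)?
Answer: 22498546/3 + 29498*I/9 ≈ 7.4995e+6 + 3277.6*I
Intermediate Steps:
L = I (L = √(-1) = I ≈ 1.0*I)
V(T, H) = -⅔ + H*(2 + T)/9 (V(T, H) = -⅔ + (H*(2 + T))/9 = -⅔ + H*(2 + T)/9)
(v + V(12, L))*(3565 - 1458) = (3560 + (-⅔ + 2*I/9 + (⅑)*I*12))*(3565 - 1458) = (3560 + (-⅔ + 2*I/9 + 4*I/3))*2107 = (3560 + (-⅔ + 14*I/9))*2107 = (10678/3 + 14*I/9)*2107 = 22498546/3 + 29498*I/9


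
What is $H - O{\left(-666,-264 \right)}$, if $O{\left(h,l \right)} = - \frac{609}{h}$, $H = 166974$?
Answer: $\frac{37068025}{222} \approx 1.6697 \cdot 10^{5}$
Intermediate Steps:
$H - O{\left(-666,-264 \right)} = 166974 - - \frac{609}{-666} = 166974 - \left(-609\right) \left(- \frac{1}{666}\right) = 166974 - \frac{203}{222} = \frac{37068025}{222}$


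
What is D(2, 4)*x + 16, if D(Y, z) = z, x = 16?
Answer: 80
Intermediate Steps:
D(2, 4)*x + 16 = 4*16 + 16 = 64 + 16 = 80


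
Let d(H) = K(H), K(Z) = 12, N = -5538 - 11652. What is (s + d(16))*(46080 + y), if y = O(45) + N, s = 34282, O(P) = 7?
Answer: 990993718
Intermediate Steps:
N = -17190
y = -17183 (y = 7 - 17190 = -17183)
d(H) = 12
(s + d(16))*(46080 + y) = (34282 + 12)*(46080 - 17183) = 34294*28897 = 990993718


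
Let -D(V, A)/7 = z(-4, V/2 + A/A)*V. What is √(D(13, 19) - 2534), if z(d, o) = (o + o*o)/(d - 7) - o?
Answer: 7*I*√13079/22 ≈ 36.388*I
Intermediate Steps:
z(d, o) = -o + (o + o²)/(-7 + d) (z(d, o) = (o + o²)/(-7 + d) - o = -o + (o + o²)/(-7 + d))
D(V, A) = 7*V*(1 + V/2)*(13 + V/2)/11 (D(V, A) = -7*(V/2 + A/A)*(8 + (V/2 + A/A) - 1*(-4))/(-7 - 4)*V = -7*(V*(½) + 1)*(8 + (V*(½) + 1) + 4)/(-11)*V = -7*(V/2 + 1)*(-1/11)*(8 + (V/2 + 1) + 4)*V = -7*(1 + V/2)*(-1/11)*(8 + (1 + V/2) + 4)*V = -7*(1 + V/2)*(-1/11)*(13 + V/2)*V = -7*(-(1 + V/2)*(13 + V/2)/11)*V = -(-7)*V*(1 + V/2)*(13 + V/2)/11 = 7*V*(1 + V/2)*(13 + V/2)/11)
√(D(13, 19) - 2534) = √((7/44)*13*(2 + 13)*(26 + 13) - 2534) = √((7/44)*13*15*39 - 2534) = √(53235/44 - 2534) = √(-58261/44) = 7*I*√13079/22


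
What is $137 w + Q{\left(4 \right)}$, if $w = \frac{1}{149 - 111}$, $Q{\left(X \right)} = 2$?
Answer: $\frac{213}{38} \approx 5.6053$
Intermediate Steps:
$w = \frac{1}{38} \approx 0.026316$
$137 w + Q{\left(4 \right)} = 137 \cdot \frac{1}{38} + 2 = \frac{137}{38} + 2 = \frac{213}{38}$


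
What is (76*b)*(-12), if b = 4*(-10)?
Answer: 36480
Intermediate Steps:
b = -40
(76*b)*(-12) = (76*(-40))*(-12) = -3040*(-12) = 36480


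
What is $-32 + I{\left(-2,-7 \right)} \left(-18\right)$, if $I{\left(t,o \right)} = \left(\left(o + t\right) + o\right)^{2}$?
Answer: $-4640$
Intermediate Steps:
$I{\left(t,o \right)} = \left(t + 2 o\right)^{2}$
$-32 + I{\left(-2,-7 \right)} \left(-18\right) = -32 + \left(-2 + 2 \left(-7\right)\right)^{2} \left(-18\right) = -32 + \left(-2 - 14\right)^{2} \left(-18\right) = -32 + \left(-16\right)^{2} \left(-18\right) = -32 + 256 \left(-18\right) = -32 - 4608 = -4640$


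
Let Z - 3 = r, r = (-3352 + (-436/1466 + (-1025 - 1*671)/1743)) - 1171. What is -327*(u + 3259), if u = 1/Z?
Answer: -6155933658136833/5776461022 ≈ -1.0657e+6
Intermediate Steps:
r = -5780293879/1277619 (r = (-3352 + (-436*1/1466 + (-1025 - 671)*(1/1743))) - 1171 = (-3352 + (-218/733 - 1696*1/1743)) - 1171 = (-3352 + (-218/733 - 1696/1743)) - 1171 = (-3352 - 1623142/1277619) - 1171 = -4284202030/1277619 - 1171 = -5780293879/1277619 ≈ -4524.3)
Z = -5776461022/1277619 (Z = 3 - 5780293879/1277619 = -5776461022/1277619 ≈ -4521.3)
u = -1277619/5776461022 (u = 1/(-5776461022/1277619) = -1277619/5776461022 ≈ -0.00022118)
-327*(u + 3259) = -327*(-1277619/5776461022 + 3259) = -327*18825485193079/5776461022 = -6155933658136833/5776461022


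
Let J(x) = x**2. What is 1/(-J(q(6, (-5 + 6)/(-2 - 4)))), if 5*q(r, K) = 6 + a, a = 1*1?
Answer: -25/49 ≈ -0.51020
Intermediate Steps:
a = 1
q(r, K) = 7/5 (q(r, K) = (6 + 1)/5 = (1/5)*7 = 7/5)
1/(-J(q(6, (-5 + 6)/(-2 - 4)))) = 1/(-(7/5)**2) = 1/(-1*49/25) = 1/(-49/25) = -25/49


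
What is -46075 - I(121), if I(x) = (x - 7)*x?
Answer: -59869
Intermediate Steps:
I(x) = x*(-7 + x) (I(x) = (-7 + x)*x = x*(-7 + x))
-46075 - I(121) = -46075 - 121*(-7 + 121) = -46075 - 121*114 = -46075 - 1*13794 = -46075 - 13794 = -59869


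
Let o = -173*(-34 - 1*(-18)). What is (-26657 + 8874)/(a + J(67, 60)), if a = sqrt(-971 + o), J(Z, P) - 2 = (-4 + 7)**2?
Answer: 195613/1676 - 17783*sqrt(1797)/1676 ≈ -333.07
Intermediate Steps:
o = 2768 (o = -173*(-34 + 18) = -173*(-16) = 2768)
J(Z, P) = 11 (J(Z, P) = 2 + (-4 + 7)**2 = 2 + 3**2 = 2 + 9 = 11)
a = sqrt(1797) (a = sqrt(-971 + 2768) = sqrt(1797) ≈ 42.391)
(-26657 + 8874)/(a + J(67, 60)) = (-26657 + 8874)/(sqrt(1797) + 11) = -17783/(11 + sqrt(1797))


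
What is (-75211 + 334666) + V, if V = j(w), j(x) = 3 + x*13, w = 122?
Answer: 261044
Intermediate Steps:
j(x) = 3 + 13*x
V = 1589 (V = 3 + 13*122 = 3 + 1586 = 1589)
(-75211 + 334666) + V = (-75211 + 334666) + 1589 = 259455 + 1589 = 261044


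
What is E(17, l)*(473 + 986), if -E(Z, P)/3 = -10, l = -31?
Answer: 43770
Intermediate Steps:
E(Z, P) = 30 (E(Z, P) = -3*(-10) = 30)
E(17, l)*(473 + 986) = 30*(473 + 986) = 30*1459 = 43770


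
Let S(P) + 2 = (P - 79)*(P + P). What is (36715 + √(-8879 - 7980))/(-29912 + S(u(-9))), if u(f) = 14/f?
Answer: -2973915/2402734 - 81*I*√16859/2402734 ≈ -1.2377 - 0.0043772*I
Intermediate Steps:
S(P) = -2 + 2*P*(-79 + P) (S(P) = -2 + (P - 79)*(P + P) = -2 + (-79 + P)*(2*P) = -2 + 2*P*(-79 + P))
(36715 + √(-8879 - 7980))/(-29912 + S(u(-9))) = (36715 + √(-8879 - 7980))/(-29912 + (-2 - 2212/(-9) + 2*(14/(-9))²)) = (36715 + √(-16859))/(-29912 + (-2 - 2212*(-1)/9 + 2*(14*(-⅑))²)) = (36715 + I*√16859)/(-29912 + (-2 - 158*(-14/9) + 2*(-14/9)²)) = (36715 + I*√16859)/(-29912 + (-2 + 2212/9 + 2*(196/81))) = (36715 + I*√16859)/(-29912 + (-2 + 2212/9 + 392/81)) = (36715 + I*√16859)/(-29912 + 20138/81) = (36715 + I*√16859)/(-2402734/81) = (36715 + I*√16859)*(-81/2402734) = -2973915/2402734 - 81*I*√16859/2402734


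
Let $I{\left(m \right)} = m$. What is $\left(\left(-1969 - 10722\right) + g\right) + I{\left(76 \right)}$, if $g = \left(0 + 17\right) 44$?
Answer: $-11867$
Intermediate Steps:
$g = 748$ ($g = 17 \cdot 44 = 748$)
$\left(\left(-1969 - 10722\right) + g\right) + I{\left(76 \right)} = \left(\left(-1969 - 10722\right) + 748\right) + 76 = \left(-12691 + 748\right) + 76 = -11943 + 76 = -11867$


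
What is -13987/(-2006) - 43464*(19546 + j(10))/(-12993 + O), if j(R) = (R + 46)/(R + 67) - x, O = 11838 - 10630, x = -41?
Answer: 3757588909861/52009562 ≈ 72248.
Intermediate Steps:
O = 1208
j(R) = 41 + (46 + R)/(67 + R) (j(R) = (R + 46)/(R + 67) - 1*(-41) = (46 + R)/(67 + R) + 41 = 41 + (46 + R)/(67 + R))
-13987/(-2006) - 43464*(19546 + j(10))/(-12993 + O) = -13987/(-2006) - 43464*(19546 + 21*(133 + 2*10)/(67 + 10))/(-12993 + 1208) = -13987*(-1/2006) - 43464/((-11785/(19546 + 21*(133 + 20)/77))) = 13987/2006 - 43464/((-11785/(19546 + 21*(1/77)*153))) = 13987/2006 - 43464/((-11785/(19546 + 459/11))) = 13987/2006 - 43464/((-11785/215465/11)) = 13987/2006 - 43464/((-11785*11/215465)) = 13987/2006 - 43464/(-25927/43093) = 13987/2006 - 43464*(-43093/25927) = 13987/2006 + 1872994152/25927 = 3757588909861/52009562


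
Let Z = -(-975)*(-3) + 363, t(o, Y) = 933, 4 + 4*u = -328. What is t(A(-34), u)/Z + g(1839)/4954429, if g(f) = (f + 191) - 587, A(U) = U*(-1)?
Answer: -1539595097/4231082366 ≈ -0.36388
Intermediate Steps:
A(U) = -U
u = -83 (u = -1 + (1/4)*(-328) = -1 - 82 = -83)
g(f) = -396 + f (g(f) = (191 + f) - 587 = -396 + f)
Z = -2562 (Z = -975*3 + 363 = -2925 + 363 = -2562)
t(A(-34), u)/Z + g(1839)/4954429 = 933/(-2562) + (-396 + 1839)/4954429 = 933*(-1/2562) + 1443*(1/4954429) = -311/854 + 1443/4954429 = -1539595097/4231082366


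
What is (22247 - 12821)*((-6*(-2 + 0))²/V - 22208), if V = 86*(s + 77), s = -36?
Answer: -369052709232/1763 ≈ -2.0933e+8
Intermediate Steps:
V = 3526 (V = 86*(-36 + 77) = 86*41 = 3526)
(22247 - 12821)*((-6*(-2 + 0))²/V - 22208) = (22247 - 12821)*((-6*(-2 + 0))²/3526 - 22208) = 9426*((-6*(-2))²*(1/3526) - 22208) = 9426*(12²*(1/3526) - 22208) = 9426*(144*(1/3526) - 22208) = 9426*(72/1763 - 22208) = 9426*(-39152632/1763) = -369052709232/1763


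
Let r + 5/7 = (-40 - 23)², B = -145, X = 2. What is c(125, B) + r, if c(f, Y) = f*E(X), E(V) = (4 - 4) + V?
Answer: 29528/7 ≈ 4218.3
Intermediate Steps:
E(V) = V (E(V) = 0 + V = V)
c(f, Y) = 2*f (c(f, Y) = f*2 = 2*f)
r = 27778/7 (r = -5/7 + (-40 - 23)² = -5/7 + (-63)² = -5/7 + 3969 = 27778/7 ≈ 3968.3)
c(125, B) + r = 2*125 + 27778/7 = 250 + 27778/7 = 29528/7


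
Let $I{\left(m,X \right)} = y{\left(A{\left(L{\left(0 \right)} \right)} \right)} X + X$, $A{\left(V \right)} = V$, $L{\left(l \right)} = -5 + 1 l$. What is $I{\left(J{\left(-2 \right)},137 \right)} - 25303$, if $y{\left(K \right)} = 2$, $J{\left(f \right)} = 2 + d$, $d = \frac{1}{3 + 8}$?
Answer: $-24892$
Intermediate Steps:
$L{\left(l \right)} = -5 + l$
$d = \frac{1}{11} \approx 0.090909$
$J{\left(f \right)} = \frac{23}{11}$ ($J{\left(f \right)} = 2 + \frac{1}{11} = \frac{23}{11}$)
$I{\left(m,X \right)} = 3 X$ ($I{\left(m,X \right)} = 2 X + X = 3 X$)
$I{\left(J{\left(-2 \right)},137 \right)} - 25303 = 3 \cdot 137 - 25303 = 411 - 25303 = -24892$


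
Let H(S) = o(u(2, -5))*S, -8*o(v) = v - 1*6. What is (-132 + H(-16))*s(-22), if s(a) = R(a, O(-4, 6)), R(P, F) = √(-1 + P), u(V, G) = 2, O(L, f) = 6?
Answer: -140*I*√23 ≈ -671.42*I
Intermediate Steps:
o(v) = ¾ - v/8 (o(v) = -(v - 1*6)/8 = -(v - 6)/8 = -(-6 + v)/8 = ¾ - v/8)
s(a) = √(-1 + a)
H(S) = S/2 (H(S) = (¾ - ⅛*2)*S = (¾ - ¼)*S = S/2)
(-132 + H(-16))*s(-22) = (-132 + (½)*(-16))*√(-1 - 22) = (-132 - 8)*√(-23) = -140*I*√23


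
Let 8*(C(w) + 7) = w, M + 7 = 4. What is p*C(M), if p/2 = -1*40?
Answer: 590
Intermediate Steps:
M = -3 (M = -7 + 4 = -3)
C(w) = -7 + w/8
p = -80 (p = 2*(-1*40) = 2*(-40) = -80)
p*C(M) = -80*(-7 + (⅛)*(-3)) = -80*(-7 - 3/8) = -80*(-59/8) = 590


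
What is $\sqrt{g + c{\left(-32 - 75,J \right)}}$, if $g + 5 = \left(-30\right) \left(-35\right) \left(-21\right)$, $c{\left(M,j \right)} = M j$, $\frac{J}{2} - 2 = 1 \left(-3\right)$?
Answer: $i \sqrt{21841} \approx 147.79 i$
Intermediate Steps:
$J = -2$ ($J = 4 + 2 \cdot 1 \left(-3\right) = 4 + 2 \left(-3\right) = 4 - 6 = -2$)
$g = -22055$ ($g = -5 + \left(-30\right) \left(-35\right) \left(-21\right) = -5 + 1050 \left(-21\right) = -5 - 22050 = -22055$)
$\sqrt{g + c{\left(-32 - 75,J \right)}} = \sqrt{-22055 + \left(-32 - 75\right) \left(-2\right)} = \sqrt{-22055 - -214} = \sqrt{-22055 + 214} = \sqrt{-21841} = i \sqrt{21841}$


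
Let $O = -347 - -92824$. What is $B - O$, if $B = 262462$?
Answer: $169985$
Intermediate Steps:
$O = 92477$ ($O = -347 + 92824 = 92477$)
$B - O = 262462 - 92477 = 169985$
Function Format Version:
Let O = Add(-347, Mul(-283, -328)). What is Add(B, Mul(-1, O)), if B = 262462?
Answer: 169985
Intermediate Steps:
O = 92477 (O = Add(-347, 92824) = 92477)
Add(B, Mul(-1, O)) = Add(262462, Mul(-1, 92477)) = Add(262462, -92477) = 169985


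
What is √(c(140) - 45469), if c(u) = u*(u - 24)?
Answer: I*√29229 ≈ 170.96*I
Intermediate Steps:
c(u) = u*(-24 + u)
√(c(140) - 45469) = √(140*(-24 + 140) - 45469) = √(140*116 - 45469) = √(16240 - 45469) = √(-29229) = I*√29229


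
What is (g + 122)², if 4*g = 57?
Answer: 297025/16 ≈ 18564.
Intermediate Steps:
g = 57/4 (g = (¼)*57 = 57/4 ≈ 14.250)
(g + 122)² = (57/4 + 122)² = (545/4)² = 297025/16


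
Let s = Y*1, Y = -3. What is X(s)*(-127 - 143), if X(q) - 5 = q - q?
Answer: -1350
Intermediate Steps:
s = -3 (s = -3*1 = -3)
X(q) = 5 (X(q) = 5 + (q - q) = 5 + 0 = 5)
X(s)*(-127 - 143) = 5*(-127 - 143) = 5*(-270) = -1350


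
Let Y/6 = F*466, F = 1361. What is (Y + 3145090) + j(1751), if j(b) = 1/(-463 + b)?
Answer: 8952174449/1288 ≈ 6.9504e+6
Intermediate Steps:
Y = 3805356 (Y = 6*(1361*466) = 6*634226 = 3805356)
(Y + 3145090) + j(1751) = (3805356 + 3145090) + 1/(-463 + 1751) = 6950446 + 1/1288 = 8952174449/1288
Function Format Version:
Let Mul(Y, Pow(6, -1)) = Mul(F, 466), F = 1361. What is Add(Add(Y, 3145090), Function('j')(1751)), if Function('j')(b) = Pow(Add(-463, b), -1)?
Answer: Rational(8952174449, 1288) ≈ 6.9504e+6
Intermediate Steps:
Y = 3805356 (Y = Mul(6, Mul(1361, 466)) = Mul(6, 634226) = 3805356)
Add(Add(Y, 3145090), Function('j')(1751)) = Add(Add(3805356, 3145090), Pow(Add(-463, 1751), -1)) = Add(6950446, Pow(1288, -1)) = Add(6950446, Rational(1, 1288)) = Rational(8952174449, 1288)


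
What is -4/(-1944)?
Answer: 1/486 ≈ 0.0020576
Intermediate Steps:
-4/(-1944) = -1/1944*(-4) = 1/486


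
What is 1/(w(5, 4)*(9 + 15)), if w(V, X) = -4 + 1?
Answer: -1/72 ≈ -0.013889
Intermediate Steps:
w(V, X) = -3
1/(w(5, 4)*(9 + 15)) = 1/(-3*(9 + 15)) = 1/(-3*24) = 1/(-72) = -1/72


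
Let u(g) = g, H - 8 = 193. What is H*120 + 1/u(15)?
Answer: 361801/15 ≈ 24120.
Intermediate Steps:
H = 201 (H = 8 + 193 = 201)
H*120 + 1/u(15) = 201*120 + 1/15 = 24120 + 1/15 = 361801/15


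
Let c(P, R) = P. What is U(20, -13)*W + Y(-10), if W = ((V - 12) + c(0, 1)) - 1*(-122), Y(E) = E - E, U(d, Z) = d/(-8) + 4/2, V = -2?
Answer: -54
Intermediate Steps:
U(d, Z) = 2 - d/8 (U(d, Z) = d*(-1/8) + 4*(1/2) = -d/8 + 2 = 2 - d/8)
Y(E) = 0
W = 108 (W = ((-2 - 12) + 0) - 1*(-122) = (-14 + 0) + 122 = -14 + 122 = 108)
U(20, -13)*W + Y(-10) = (2 - 1/8*20)*108 + 0 = (2 - 5/2)*108 + 0 = -1/2*108 + 0 = -54 + 0 = -54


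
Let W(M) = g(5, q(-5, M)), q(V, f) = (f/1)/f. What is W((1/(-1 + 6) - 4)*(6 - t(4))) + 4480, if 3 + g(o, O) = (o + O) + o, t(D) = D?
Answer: 4488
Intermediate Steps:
q(V, f) = 1 (q(V, f) = (f*1)/f = f/f = 1)
g(o, O) = -3 + O + 2*o (g(o, O) = -3 + ((o + O) + o) = -3 + ((O + o) + o) = -3 + (O + 2*o) = -3 + O + 2*o)
W(M) = 8 (W(M) = -3 + 1 + 2*5 = -3 + 1 + 10 = 8)
W((1/(-1 + 6) - 4)*(6 - t(4))) + 4480 = 8 + 4480 = 4488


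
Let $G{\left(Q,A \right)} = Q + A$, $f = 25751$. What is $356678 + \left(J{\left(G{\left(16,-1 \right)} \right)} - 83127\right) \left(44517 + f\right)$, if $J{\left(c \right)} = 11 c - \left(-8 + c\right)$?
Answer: $-5829709014$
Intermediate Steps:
$G{\left(Q,A \right)} = A + Q$
$J{\left(c \right)} = 8 + 10 c$
$356678 + \left(J{\left(G{\left(16,-1 \right)} \right)} - 83127\right) \left(44517 + f\right) = 356678 + \left(\left(8 + 10 \left(-1 + 16\right)\right) - 83127\right) \left(44517 + 25751\right) = 356678 + \left(\left(8 + 10 \cdot 15\right) - 83127\right) 70268 = 356678 + \left(\left(8 + 150\right) - 83127\right) 70268 = 356678 + \left(158 - 83127\right) 70268 = 356678 - 5830065692 = -5829709014$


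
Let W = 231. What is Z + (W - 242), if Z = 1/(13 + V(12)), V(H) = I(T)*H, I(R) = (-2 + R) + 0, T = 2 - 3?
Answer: -254/23 ≈ -11.043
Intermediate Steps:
T = -1
I(R) = -2 + R
V(H) = -3*H (V(H) = (-2 - 1)*H = -3*H)
Z = -1/23 (Z = 1/(13 - 3*12) = 1/(13 - 36) = 1/(-23) = -1/23 ≈ -0.043478)
Z + (W - 242) = -1/23 + (231 - 242) = -1/23 - 11 = -254/23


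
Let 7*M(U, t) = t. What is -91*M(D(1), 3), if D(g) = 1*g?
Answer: -39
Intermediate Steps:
D(g) = g
M(U, t) = t/7
-91*M(D(1), 3) = -13*3 = -91*3/7 = -39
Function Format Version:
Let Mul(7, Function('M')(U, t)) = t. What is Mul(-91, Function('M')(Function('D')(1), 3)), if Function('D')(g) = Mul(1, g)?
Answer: -39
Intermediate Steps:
Function('D')(g) = g
Function('M')(U, t) = Mul(Rational(1, 7), t)
Mul(-91, Function('M')(Function('D')(1), 3)) = Mul(-91, Mul(Rational(1, 7), 3)) = Mul(-91, Rational(3, 7)) = -39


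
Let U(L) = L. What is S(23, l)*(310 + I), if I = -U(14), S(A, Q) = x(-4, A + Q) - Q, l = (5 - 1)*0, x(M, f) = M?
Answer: -1184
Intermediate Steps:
l = 0 (l = 4*0 = 0)
S(A, Q) = -4 - Q
I = -14 (I = -1*14 = -14)
S(23, l)*(310 + I) = (-4 - 1*0)*(310 - 14) = (-4 + 0)*296 = -4*296 = -1184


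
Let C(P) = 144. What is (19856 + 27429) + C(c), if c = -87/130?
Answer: 47429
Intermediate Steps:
c = -87/130 (c = -87*1/130 = -87/130 ≈ -0.66923)
(19856 + 27429) + C(c) = (19856 + 27429) + 144 = 47285 + 144 = 47429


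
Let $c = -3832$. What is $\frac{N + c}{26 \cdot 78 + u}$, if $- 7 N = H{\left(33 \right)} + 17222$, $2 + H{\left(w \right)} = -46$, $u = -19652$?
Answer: $\frac{21999}{61684} \approx 0.35664$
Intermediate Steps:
$H{\left(w \right)} = -48$ ($H{\left(w \right)} = -2 - 46 = -48$)
$N = - \frac{17174}{7}$ ($N = - \frac{-48 + 17222}{7} = \left(- \frac{1}{7}\right) 17174 = - \frac{17174}{7} \approx -2453.4$)
$\frac{N + c}{26 \cdot 78 + u} = \frac{- \frac{17174}{7} - 3832}{26 \cdot 78 - 19652} = - \frac{43998}{7 \left(2028 - 19652\right)} = - \frac{43998}{7 \left(-17624\right)} = \left(- \frac{43998}{7}\right) \left(- \frac{1}{17624}\right) = \frac{21999}{61684}$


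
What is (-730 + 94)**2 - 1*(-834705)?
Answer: 1239201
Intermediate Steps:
(-730 + 94)**2 - 1*(-834705) = (-636)**2 + 834705 = 404496 + 834705 = 1239201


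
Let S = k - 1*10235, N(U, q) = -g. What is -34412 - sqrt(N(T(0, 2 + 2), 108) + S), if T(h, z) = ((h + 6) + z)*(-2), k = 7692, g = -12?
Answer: -34412 - I*sqrt(2531) ≈ -34412.0 - 50.309*I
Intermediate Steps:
T(h, z) = -12 - 2*h - 2*z (T(h, z) = ((6 + h) + z)*(-2) = (6 + h + z)*(-2) = -12 - 2*h - 2*z)
N(U, q) = 12 (N(U, q) = -1*(-12) = 12)
S = -2543 (S = 7692 - 1*10235 = 7692 - 10235 = -2543)
-34412 - sqrt(N(T(0, 2 + 2), 108) + S) = -34412 - sqrt(12 - 2543) = -34412 - sqrt(-2531) = -34412 - I*sqrt(2531)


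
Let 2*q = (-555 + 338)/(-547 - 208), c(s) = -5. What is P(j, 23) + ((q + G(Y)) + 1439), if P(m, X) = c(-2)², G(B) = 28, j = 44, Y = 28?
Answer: 2253137/1510 ≈ 1492.1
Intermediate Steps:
q = 217/1510 (q = ((-555 + 338)/(-547 - 208))/2 = (-217/(-755))/2 = (-217*(-1/755))/2 = (½)*(217/755) = 217/1510 ≈ 0.14371)
P(m, X) = 25 (P(m, X) = (-5)² = 25)
P(j, 23) + ((q + G(Y)) + 1439) = 25 + ((217/1510 + 28) + 1439) = 25 + (42497/1510 + 1439) = 25 + 2215387/1510 = 2253137/1510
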